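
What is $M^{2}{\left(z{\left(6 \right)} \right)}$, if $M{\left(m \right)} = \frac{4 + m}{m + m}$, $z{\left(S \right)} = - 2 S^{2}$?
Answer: $\frac{289}{1296} \approx 0.22299$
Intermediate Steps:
$M{\left(m \right)} = \frac{4 + m}{2 m}$
$M^{2}{\left(z{\left(6 \right)} \right)} = \left(\frac{4 - 2 \cdot 6^{2}}{2 \left(- 2 \cdot 6^{2}\right)}\right)^{2} = \left(\frac{4 - 72}{2 \left(\left(-2\right) 36\right)}\right)^{2} = \left(\frac{4 - 72}{2 \left(-72\right)}\right)^{2} = \left(\frac{1}{2} \left(- \frac{1}{72}\right) \left(-68\right)\right)^{2} = \left(\frac{17}{36}\right)^{2} = \frac{289}{1296}$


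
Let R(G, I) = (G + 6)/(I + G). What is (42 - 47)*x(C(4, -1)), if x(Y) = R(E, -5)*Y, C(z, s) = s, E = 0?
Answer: -6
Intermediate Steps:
R(G, I) = (6 + G)/(G + I)
x(Y) = -6*Y/5 (x(Y) = ((6 + 0)/(0 - 5))*Y = (6/(-5))*Y = (-⅕*6)*Y = -6*Y/5)
(42 - 47)*x(C(4, -1)) = (42 - 47)*(-6/5*(-1)) = -5*6/5 = -6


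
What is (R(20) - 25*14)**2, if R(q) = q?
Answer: 108900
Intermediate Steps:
(R(20) - 25*14)**2 = (20 - 25*14)**2 = (20 - 350)**2 = (-330)**2 = 108900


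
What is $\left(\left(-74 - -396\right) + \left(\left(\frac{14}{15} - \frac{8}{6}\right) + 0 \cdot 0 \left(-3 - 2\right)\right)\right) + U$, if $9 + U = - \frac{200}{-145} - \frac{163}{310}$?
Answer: $\frac{2817947}{8990} \approx 313.45$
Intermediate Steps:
$U = - \frac{73237}{8990}$ ($U = -9 - \left(- \frac{40}{29} + \frac{163}{310}\right) = -9 - - \frac{7673}{8990} = -9 + \left(\frac{40}{29} - \frac{163}{310}\right) = -9 + \frac{7673}{8990} = - \frac{73237}{8990} \approx -8.1465$)
$\left(\left(-74 - -396\right) + \left(\left(\frac{14}{15} - \frac{8}{6}\right) + 0 \cdot 0 \left(-3 - 2\right)\right)\right) + U = \left(\left(-74 - -396\right) + \left(\left(\frac{14}{15} - \frac{8}{6}\right) + 0 \cdot 0 \left(-3 - 2\right)\right)\right) - \frac{73237}{8990} = \left(\left(-74 + 396\right) + \left(\left(14 \cdot \frac{1}{15} - \frac{4}{3}\right) + 0 \cdot 0 \left(-5\right)\right)\right) - \frac{73237}{8990} = \left(322 + \left(\left(\frac{14}{15} - \frac{4}{3}\right) + 0 \cdot 0\right)\right) - \frac{73237}{8990} = \left(322 + \left(- \frac{2}{5} + 0\right)\right) - \frac{73237}{8990} = \left(322 - \frac{2}{5}\right) - \frac{73237}{8990} = \frac{1608}{5} - \frac{73237}{8990} = \frac{2817947}{8990}$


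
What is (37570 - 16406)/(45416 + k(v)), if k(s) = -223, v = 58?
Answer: 21164/45193 ≈ 0.46830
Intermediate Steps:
(37570 - 16406)/(45416 + k(v)) = (37570 - 16406)/(45416 - 223) = 21164/45193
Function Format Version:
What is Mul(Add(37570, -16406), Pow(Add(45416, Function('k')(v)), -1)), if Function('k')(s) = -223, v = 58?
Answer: Rational(21164, 45193) ≈ 0.46830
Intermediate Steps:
Mul(Add(37570, -16406), Pow(Add(45416, Function('k')(v)), -1)) = Mul(Add(37570, -16406), Pow(Add(45416, -223), -1)) = Mul(21164, Pow(45193, -1)) = Mul(21164, Rational(1, 45193)) = Rational(21164, 45193)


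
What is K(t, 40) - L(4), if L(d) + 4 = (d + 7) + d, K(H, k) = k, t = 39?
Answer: 29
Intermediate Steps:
L(d) = 3 + 2*d (L(d) = -4 + ((d + 7) + d) = -4 + ((7 + d) + d) = -4 + (7 + 2*d) = 3 + 2*d)
K(t, 40) - L(4) = 40 - (3 + 2*4) = 40 - (3 + 8) = 40 - 1*11 = 40 - 11 = 29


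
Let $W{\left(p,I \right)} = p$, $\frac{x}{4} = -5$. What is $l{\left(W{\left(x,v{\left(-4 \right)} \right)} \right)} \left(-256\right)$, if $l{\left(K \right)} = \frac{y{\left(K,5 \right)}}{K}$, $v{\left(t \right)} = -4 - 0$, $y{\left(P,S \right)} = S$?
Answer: $64$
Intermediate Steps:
$x = -20$ ($x = 4 \left(-5\right) = -20$)
$v{\left(t \right)} = -4$ ($v{\left(t \right)} = -4 + 0 = -4$)
$l{\left(K \right)} = \frac{5}{K}$
$l{\left(W{\left(x,v{\left(-4 \right)} \right)} \right)} \left(-256\right) = \frac{5}{-20} \left(-256\right) = 5 \left(- \frac{1}{20}\right) \left(-256\right) = \left(- \frac{1}{4}\right) \left(-256\right) = 64$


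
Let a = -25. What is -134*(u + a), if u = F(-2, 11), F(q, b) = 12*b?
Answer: -14338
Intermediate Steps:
u = 132 (u = 12*11 = 132)
-134*(u + a) = -134*(132 - 25) = -134*107 = -14338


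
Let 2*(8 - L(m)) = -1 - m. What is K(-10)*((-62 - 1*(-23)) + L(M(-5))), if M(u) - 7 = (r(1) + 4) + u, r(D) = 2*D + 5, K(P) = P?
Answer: 240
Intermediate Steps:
r(D) = 5 + 2*D
M(u) = 18 + u (M(u) = 7 + (((5 + 2*1) + 4) + u) = 7 + (((5 + 2) + 4) + u) = 7 + ((7 + 4) + u) = 7 + (11 + u) = 18 + u)
L(m) = 17/2 + m/2 (L(m) = 8 - (-1 - m)/2 = 8 + (½ + m/2) = 17/2 + m/2)
K(-10)*((-62 - 1*(-23)) + L(M(-5))) = -10*((-62 - 1*(-23)) + (17/2 + (18 - 5)/2)) = -10*((-62 + 23) + (17/2 + (½)*13)) = -10*(-39 + (17/2 + 13/2)) = -10*(-39 + 15) = -10*(-24) = 240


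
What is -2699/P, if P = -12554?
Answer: 2699/12554 ≈ 0.21499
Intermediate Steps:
-2699/P = -2699/(-12554) = -2699*(-1/12554) = 2699/12554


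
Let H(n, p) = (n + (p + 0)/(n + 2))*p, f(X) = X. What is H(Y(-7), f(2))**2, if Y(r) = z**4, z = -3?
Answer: 180902500/6889 ≈ 26260.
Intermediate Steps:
Y(r) = 81 (Y(r) = (-3)**4 = 81)
H(n, p) = p*(n + p/(2 + n)) (H(n, p) = (n + p/(2 + n))*p = p*(n + p/(2 + n)))
H(Y(-7), f(2))**2 = (2*(2 + 81**2 + 2*81)/(2 + 81))**2 = (2*(2 + 6561 + 162)/83)**2 = (2*(1/83)*6725)**2 = (13450/83)**2 = 180902500/6889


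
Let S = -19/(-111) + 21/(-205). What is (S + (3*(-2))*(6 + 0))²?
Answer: 668495923456/517790025 ≈ 1291.1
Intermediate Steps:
S = 1564/22755 (S = -19*(-1/111) + 21*(-1/205) = 19/111 - 21/205 = 1564/22755 ≈ 0.068732)
(S + (3*(-2))*(6 + 0))² = (1564/22755 + (3*(-2))*(6 + 0))² = (1564/22755 - 6*6)² = (1564/22755 - 36)² = (-817616/22755)² = 668495923456/517790025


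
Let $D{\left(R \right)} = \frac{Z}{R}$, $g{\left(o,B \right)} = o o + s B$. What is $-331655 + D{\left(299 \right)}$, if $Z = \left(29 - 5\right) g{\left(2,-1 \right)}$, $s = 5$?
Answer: $- \frac{99164869}{299} \approx -3.3166 \cdot 10^{5}$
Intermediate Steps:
$g{\left(o,B \right)} = o^{2} + 5 B$ ($g{\left(o,B \right)} = o o + 5 B = o^{2} + 5 B$)
$Z = -24$ ($Z = \left(29 - 5\right) \left(2^{2} + 5 \left(-1\right)\right) = 24 \left(4 - 5\right) = 24 \left(-1\right) = -24$)
$D{\left(R \right)} = - \frac{24}{R}$
$-331655 + D{\left(299 \right)} = -331655 - \frac{24}{299} = - \frac{99164869}{299}$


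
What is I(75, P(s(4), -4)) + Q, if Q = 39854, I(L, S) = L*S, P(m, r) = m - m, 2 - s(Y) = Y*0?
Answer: 39854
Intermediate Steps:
s(Y) = 2 (s(Y) = 2 - Y*0 = 2 - 1*0 = 2 + 0 = 2)
P(m, r) = 0
I(75, P(s(4), -4)) + Q = 75*0 + 39854 = 0 + 39854 = 39854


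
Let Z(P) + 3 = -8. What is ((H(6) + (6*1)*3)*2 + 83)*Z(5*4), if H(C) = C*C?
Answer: -2101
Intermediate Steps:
H(C) = C²
Z(P) = -11 (Z(P) = -3 - 8 = -11)
((H(6) + (6*1)*3)*2 + 83)*Z(5*4) = ((6² + (6*1)*3)*2 + 83)*(-11) = ((36 + 6*3)*2 + 83)*(-11) = ((36 + 18)*2 + 83)*(-11) = (54*2 + 83)*(-11) = (108 + 83)*(-11) = 191*(-11) = -2101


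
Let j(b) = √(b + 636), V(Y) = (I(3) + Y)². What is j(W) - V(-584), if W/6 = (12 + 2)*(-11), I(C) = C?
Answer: -337561 + 12*I*√2 ≈ -3.3756e+5 + 16.971*I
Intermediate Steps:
V(Y) = (3 + Y)²
W = -924 (W = 6*((12 + 2)*(-11)) = 6*(14*(-11)) = 6*(-154) = -924)
j(b) = √(636 + b)
j(W) - V(-584) = √(636 - 924) - (3 - 584)² = √(-288) - 1*(-581)² = 12*I*√2 - 1*337561 = 12*I*√2 - 337561 = -337561 + 12*I*√2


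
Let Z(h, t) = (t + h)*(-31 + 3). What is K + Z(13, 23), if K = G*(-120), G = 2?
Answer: -1248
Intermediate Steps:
Z(h, t) = -28*h - 28*t (Z(h, t) = (h + t)*(-28) = -28*h - 28*t)
K = -240 (K = 2*(-120) = -240)
K + Z(13, 23) = -240 + (-28*13 - 28*23) = -240 + (-364 - 644) = -240 - 1008 = -1248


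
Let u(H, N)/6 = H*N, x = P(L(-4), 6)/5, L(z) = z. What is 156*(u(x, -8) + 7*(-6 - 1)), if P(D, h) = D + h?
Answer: -53196/5 ≈ -10639.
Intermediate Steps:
x = ⅖ (x = (-4 + 6)/5 = 2*(⅕) = ⅖ ≈ 0.40000)
u(H, N) = 6*H*N (u(H, N) = 6*(H*N) = 6*H*N)
156*(u(x, -8) + 7*(-6 - 1)) = 156*(6*(⅖)*(-8) + 7*(-6 - 1)) = 156*(-96/5 + 7*(-7)) = 156*(-96/5 - 49) = 156*(-341/5) = -53196/5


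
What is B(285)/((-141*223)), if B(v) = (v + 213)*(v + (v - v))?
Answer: -47310/10481 ≈ -4.5139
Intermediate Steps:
B(v) = v*(213 + v) (B(v) = (213 + v)*(v + 0) = (213 + v)*v = v*(213 + v))
B(285)/((-141*223)) = (285*(213 + 285))/((-141*223)) = (285*498)/(-31443) = 141930*(-1/31443) = -47310/10481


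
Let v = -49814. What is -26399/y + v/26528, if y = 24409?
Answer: -958111299/323760976 ≈ -2.9593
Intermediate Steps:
-26399/y + v/26528 = -26399/24409 - 49814/26528 = -26399*1/24409 - 49814*1/26528 = -26399/24409 - 24907/13264 = -958111299/323760976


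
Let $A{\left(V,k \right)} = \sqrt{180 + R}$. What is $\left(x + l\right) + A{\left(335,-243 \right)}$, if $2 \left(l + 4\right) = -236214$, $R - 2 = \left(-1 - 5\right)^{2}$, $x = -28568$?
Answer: $-146679 + \sqrt{218} \approx -1.4666 \cdot 10^{5}$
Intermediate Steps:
$R = 38$ ($R = 2 + \left(-1 - 5\right)^{2} = 2 + \left(-6\right)^{2} = 2 + 36 = 38$)
$A{\left(V,k \right)} = \sqrt{218}$ ($A{\left(V,k \right)} = \sqrt{180 + 38} = \sqrt{218}$)
$l = -118111$ ($l = -4 + \frac{1}{2} \left(-236214\right) = -4 - 118107 = -118111$)
$\left(x + l\right) + A{\left(335,-243 \right)} = \left(-28568 - 118111\right) + \sqrt{218} = -146679 + \sqrt{218}$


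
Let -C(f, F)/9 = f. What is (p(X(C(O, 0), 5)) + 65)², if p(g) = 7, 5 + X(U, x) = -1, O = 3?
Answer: 5184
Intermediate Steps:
C(f, F) = -9*f
X(U, x) = -6 (X(U, x) = -5 - 1 = -6)
(p(X(C(O, 0), 5)) + 65)² = (7 + 65)² = 72² = 5184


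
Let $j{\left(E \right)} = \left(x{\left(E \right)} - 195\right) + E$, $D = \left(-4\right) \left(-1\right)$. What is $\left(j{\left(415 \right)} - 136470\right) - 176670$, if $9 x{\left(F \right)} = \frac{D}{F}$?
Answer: $- \frac{1168756196}{3735} \approx -3.1292 \cdot 10^{5}$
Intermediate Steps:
$D = 4$
$x{\left(F \right)} = \frac{4}{9 F}$ ($x{\left(F \right)} = \frac{4 \frac{1}{F}}{9} = \frac{4}{9 F}$)
$j{\left(E \right)} = -195 + E + \frac{4}{9 E}$ ($j{\left(E \right)} = \left(\frac{4}{9 E} - 195\right) + E = \left(-195 + \frac{4}{9 E}\right) + E = -195 + E + \frac{4}{9 E}$)
$\left(j{\left(415 \right)} - 136470\right) - 176670 = \left(\left(-195 + 415 + \frac{4}{9 \cdot 415}\right) - 136470\right) - 176670 = \left(\left(-195 + 415 + \frac{4}{9} \cdot \frac{1}{415}\right) - 136470\right) - 176670 = \left(\left(-195 + 415 + \frac{4}{3735}\right) - 136470\right) - 176670 = \left(\frac{821704}{3735} - 136470\right) - 176670 = - \frac{508893746}{3735} - 176670 = - \frac{1168756196}{3735}$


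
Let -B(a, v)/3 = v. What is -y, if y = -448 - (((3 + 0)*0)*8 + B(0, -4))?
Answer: 460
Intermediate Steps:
B(a, v) = -3*v
y = -460 (y = -448 - (((3 + 0)*0)*8 - 3*(-4)) = -448 - ((3*0)*8 + 12) = -448 - (0*8 + 12) = -448 - (0 + 12) = -448 - 1*12 = -448 - 12 = -460)
-y = -1*(-460) = 460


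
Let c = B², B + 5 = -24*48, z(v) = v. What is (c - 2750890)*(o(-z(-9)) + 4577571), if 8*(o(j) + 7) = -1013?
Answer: -51715557887259/8 ≈ -6.4644e+12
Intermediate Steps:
B = -1157 (B = -5 - 24*48 = -5 - 1152 = -1157)
o(j) = -1069/8 (o(j) = -7 + (⅛)*(-1013) = -7 - 1013/8 = -1069/8)
c = 1338649 (c = (-1157)² = 1338649)
(c - 2750890)*(o(-z(-9)) + 4577571) = (1338649 - 2750890)*(-1069/8 + 4577571) = -1412241*36619499/8 = -51715557887259/8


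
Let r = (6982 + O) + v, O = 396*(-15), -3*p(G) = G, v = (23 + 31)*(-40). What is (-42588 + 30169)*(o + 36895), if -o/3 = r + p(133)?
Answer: -501504058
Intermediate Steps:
v = -2160 (v = 54*(-40) = -2160)
p(G) = -G/3
O = -5940
r = -1118 (r = (6982 - 5940) - 2160 = 1042 - 2160 = -1118)
o = 3487 (o = -3*(-1118 - ⅓*133) = -3*(-1118 - 133/3) = -3*(-3487/3) = 3487)
(-42588 + 30169)*(o + 36895) = (-42588 + 30169)*(3487 + 36895) = -12419*40382 = -501504058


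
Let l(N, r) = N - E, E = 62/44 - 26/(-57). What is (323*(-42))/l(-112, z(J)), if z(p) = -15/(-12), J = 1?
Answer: 17011764/142787 ≈ 119.14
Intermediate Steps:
z(p) = 5/4 (z(p) = -15*(-1/12) = 5/4)
E = 2339/1254 (E = 62*(1/44) - 26*(-1/57) = 31/22 + 26/57 = 2339/1254 ≈ 1.8652)
l(N, r) = -2339/1254 + N (l(N, r) = N - 1*2339/1254 = N - 2339/1254 = -2339/1254 + N)
(323*(-42))/l(-112, z(J)) = (323*(-42))/(-2339/1254 - 112) = -13566/(-142787/1254) = -13566*(-1254/142787) = 17011764/142787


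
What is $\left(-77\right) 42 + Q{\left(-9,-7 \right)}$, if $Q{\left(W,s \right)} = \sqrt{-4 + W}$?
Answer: $-3234 + i \sqrt{13} \approx -3234.0 + 3.6056 i$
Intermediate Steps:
$\left(-77\right) 42 + Q{\left(-9,-7 \right)} = \left(-77\right) 42 + \sqrt{-4 - 9} = -3234 + \sqrt{-13} = -3234 + i \sqrt{13}$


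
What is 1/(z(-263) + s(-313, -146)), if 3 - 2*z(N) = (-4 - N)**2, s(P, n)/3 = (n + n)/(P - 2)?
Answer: -105/3521303 ≈ -2.9819e-5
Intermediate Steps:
s(P, n) = 6*n/(-2 + P) (s(P, n) = 3*((n + n)/(P - 2)) = 3*((2*n)/(-2 + P)) = 3*(2*n/(-2 + P)) = 6*n/(-2 + P))
z(N) = 3/2 - (-4 - N)**2/2
1/(z(-263) + s(-313, -146)) = 1/((3/2 - (4 - 263)**2/2) + 6*(-146)/(-2 - 313)) = 1/((3/2 - 1/2*(-259)**2) + 6*(-146)/(-315)) = 1/((3/2 - 1/2*67081) + 6*(-146)*(-1/315)) = 1/((3/2 - 67081/2) + 292/105) = 1/(-33539 + 292/105) = 1/(-3521303/105) = -105/3521303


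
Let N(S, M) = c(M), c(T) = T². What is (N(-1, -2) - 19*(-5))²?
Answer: 9801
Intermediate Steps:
N(S, M) = M²
(N(-1, -2) - 19*(-5))² = ((-2)² - 19*(-5))² = (4 + 95)² = 99² = 9801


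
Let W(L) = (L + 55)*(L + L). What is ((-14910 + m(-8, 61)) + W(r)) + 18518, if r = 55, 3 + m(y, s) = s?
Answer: 15766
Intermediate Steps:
m(y, s) = -3 + s
W(L) = 2*L*(55 + L) (W(L) = (55 + L)*(2*L) = 2*L*(55 + L))
((-14910 + m(-8, 61)) + W(r)) + 18518 = ((-14910 + (-3 + 61)) + 2*55*(55 + 55)) + 18518 = ((-14910 + 58) + 2*55*110) + 18518 = (-14852 + 12100) + 18518 = -2752 + 18518 = 15766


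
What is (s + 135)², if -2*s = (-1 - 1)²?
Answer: 17689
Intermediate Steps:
s = -2 (s = -(-1 - 1)²/2 = -½*(-2)² = -½*4 = -2)
(s + 135)² = (-2 + 135)² = 133² = 17689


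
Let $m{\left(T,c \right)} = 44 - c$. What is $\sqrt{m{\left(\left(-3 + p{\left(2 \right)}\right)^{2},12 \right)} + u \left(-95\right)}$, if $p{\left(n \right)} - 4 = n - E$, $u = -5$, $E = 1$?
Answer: $13 \sqrt{3} \approx 22.517$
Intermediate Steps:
$p{\left(n \right)} = 3 + n$ ($p{\left(n \right)} = 4 + \left(n - 1\right) = 4 + \left(-1 + n\right) = 3 + n$)
$\sqrt{m{\left(\left(-3 + p{\left(2 \right)}\right)^{2},12 \right)} + u \left(-95\right)} = \sqrt{\left(44 - 12\right) - -475} = \sqrt{\left(44 - 12\right) + 475} = \sqrt{32 + 475} = \sqrt{507} = 13 \sqrt{3}$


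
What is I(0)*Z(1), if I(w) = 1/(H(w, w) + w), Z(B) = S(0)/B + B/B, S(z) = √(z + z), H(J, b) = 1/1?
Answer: 1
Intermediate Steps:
H(J, b) = 1 (H(J, b) = 1*1 = 1)
S(z) = √2*√z (S(z) = √(2*z) = √2*√z)
Z(B) = 1 (Z(B) = (√2*√0)/B + B/B = (√2*0)/B + 1 = 0/B + 1 = 0 + 1 = 1)
I(w) = 1/(1 + w)
I(0)*Z(1) = 1/(1 + 0) = 1/1 = 1*1 = 1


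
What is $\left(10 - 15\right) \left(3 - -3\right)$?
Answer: $-30$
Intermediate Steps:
$\left(10 - 15\right) \left(3 - -3\right) = - 5 \left(3 + 3\right) = \left(-5\right) 6 = -30$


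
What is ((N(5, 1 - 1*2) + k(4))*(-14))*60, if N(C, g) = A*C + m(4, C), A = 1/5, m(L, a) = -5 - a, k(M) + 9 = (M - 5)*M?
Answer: 18480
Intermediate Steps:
k(M) = -9 + M*(-5 + M) (k(M) = -9 + (M - 5)*M = -9 + (-5 + M)*M = -9 + M*(-5 + M))
A = ⅕ ≈ 0.20000
N(C, g) = -5 - 4*C/5 (N(C, g) = C/5 + (-5 - C) = -5 - 4*C/5)
((N(5, 1 - 1*2) + k(4))*(-14))*60 = (((-5 - ⅘*5) + (-9 + 4² - 5*4))*(-14))*60 = (((-5 - 4) + (-9 + 16 - 20))*(-14))*60 = ((-9 - 13)*(-14))*60 = -22*(-14)*60 = 308*60 = 18480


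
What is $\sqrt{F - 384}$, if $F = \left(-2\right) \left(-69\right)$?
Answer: $i \sqrt{246} \approx 15.684 i$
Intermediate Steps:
$F = 138$
$\sqrt{F - 384} = \sqrt{138 - 384} = \sqrt{-246} = i \sqrt{246}$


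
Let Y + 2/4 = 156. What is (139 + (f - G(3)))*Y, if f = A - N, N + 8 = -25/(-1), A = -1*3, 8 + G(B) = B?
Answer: 19282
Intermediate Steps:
Y = 311/2 (Y = -½ + 156 = 311/2 ≈ 155.50)
G(B) = -8 + B
A = -3
N = 17 (N = -8 - 25/(-1) = -8 - 25*(-1) = -8 + 25 = 17)
f = -20 (f = -3 - 1*17 = -3 - 17 = -20)
(139 + (f - G(3)))*Y = (139 + (-20 - (-8 + 3)))*(311/2) = (139 + (-20 - 1*(-5)))*(311/2) = (139 + (-20 + 5))*(311/2) = (139 - 15)*(311/2) = 124*(311/2) = 19282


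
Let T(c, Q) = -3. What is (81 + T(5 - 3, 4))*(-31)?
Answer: -2418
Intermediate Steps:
(81 + T(5 - 3, 4))*(-31) = (81 - 3)*(-31) = 78*(-31) = -2418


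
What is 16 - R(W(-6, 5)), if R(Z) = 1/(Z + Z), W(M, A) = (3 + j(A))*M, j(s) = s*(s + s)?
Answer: 10177/636 ≈ 16.002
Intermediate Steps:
j(s) = 2*s² (j(s) = s*(2*s) = 2*s²)
W(M, A) = M*(3 + 2*A²) (W(M, A) = (3 + 2*A²)*M = M*(3 + 2*A²))
R(Z) = 1/(2*Z)
16 - R(W(-6, 5)) = 16 - 1/(2*((-6*(3 + 2*5²)))) = 16 - 1/(2*((-6*(3 + 2*25)))) = 16 - 1/(2*((-6*(3 + 50)))) = 16 - 1/(2*((-6*53))) = 16 - 1/(2*(-318)) = 16 - (-1)/(2*318) = 16 - 1*(-1/636) = 16 + 1/636 = 10177/636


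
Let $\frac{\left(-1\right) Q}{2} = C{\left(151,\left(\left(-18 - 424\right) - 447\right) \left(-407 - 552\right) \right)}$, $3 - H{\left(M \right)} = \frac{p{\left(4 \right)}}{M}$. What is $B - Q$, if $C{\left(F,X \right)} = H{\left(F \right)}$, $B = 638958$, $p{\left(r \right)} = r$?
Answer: $\frac{96483556}{151} \approx 6.3896 \cdot 10^{5}$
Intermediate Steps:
$H{\left(M \right)} = 3 - \frac{4}{M}$
$C{\left(F,X \right)} = 3 - \frac{4}{F}$
$Q = - \frac{898}{151}$ ($Q = - 2 \left(3 - \frac{4}{151}\right) = \left(-2\right) \frac{449}{151} = - \frac{898}{151} \approx -5.947$)
$B - Q = 638958 - - \frac{898}{151} = 638958 + \frac{898}{151} = \frac{96483556}{151}$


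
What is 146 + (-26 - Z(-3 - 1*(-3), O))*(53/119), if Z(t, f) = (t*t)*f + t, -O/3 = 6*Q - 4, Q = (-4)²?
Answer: 15996/119 ≈ 134.42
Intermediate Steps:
Q = 16
O = -276 (O = -3*(6*16 - 4) = -3*(96 - 4) = -3*92 = -276)
Z(t, f) = t + f*t² (Z(t, f) = t²*f + t = f*t² + t = t + f*t²)
146 + (-26 - Z(-3 - 1*(-3), O))*(53/119) = 146 + (-26 - (-3 - 1*(-3))*(1 - 276*(-3 - 1*(-3))))*(53/119) = 146 + (-26 - (-3 + 3)*(1 - 276*(-3 + 3)))*(53*(1/119)) = 146 + (-26 - 0*(1 - 276*0))*(53/119) = 146 + (-26 - 0*(1 + 0))*(53/119) = 146 + (-26 - 0)*(53/119) = 146 + (-26 - 1*0)*(53/119) = 146 + (-26 + 0)*(53/119) = 146 - 26*53/119 = 146 - 1378/119 = 15996/119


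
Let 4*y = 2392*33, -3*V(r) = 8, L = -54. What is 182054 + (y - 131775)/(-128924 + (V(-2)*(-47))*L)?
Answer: 24703383409/135692 ≈ 1.8205e+5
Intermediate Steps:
V(r) = -8/3 (V(r) = -⅓*8 = -8/3)
y = 19734 (y = (2392*33)/4 = (¼)*78936 = 19734)
182054 + (y - 131775)/(-128924 + (V(-2)*(-47))*L) = 182054 + (19734 - 131775)/(-128924 - 8/3*(-47)*(-54)) = 182054 - 112041/(-128924 + (376/3)*(-54)) = 182054 - 112041/(-128924 - 6768) = 182054 - 112041/(-135692) = 182054 - 112041*(-1/135692) = 182054 + 112041/135692 = 24703383409/135692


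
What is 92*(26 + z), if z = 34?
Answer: 5520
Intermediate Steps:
92*(26 + z) = 92*(26 + 34) = 92*60 = 5520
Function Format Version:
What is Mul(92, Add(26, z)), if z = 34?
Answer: 5520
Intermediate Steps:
Mul(92, Add(26, z)) = Mul(92, Add(26, 34)) = Mul(92, 60) = 5520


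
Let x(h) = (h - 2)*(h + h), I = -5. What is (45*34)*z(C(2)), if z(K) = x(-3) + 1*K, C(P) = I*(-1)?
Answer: 53550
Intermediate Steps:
x(h) = 2*h*(-2 + h) (x(h) = (-2 + h)*(2*h) = 2*h*(-2 + h))
C(P) = 5 (C(P) = -5*(-1) = 5)
z(K) = 30 + K (z(K) = 2*(-3)*(-2 - 3) + 1*K = 2*(-3)*(-5) + K = 30 + K)
(45*34)*z(C(2)) = (45*34)*(30 + 5) = 1530*35 = 53550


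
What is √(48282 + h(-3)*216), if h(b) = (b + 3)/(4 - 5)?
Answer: √48282 ≈ 219.73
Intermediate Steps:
h(b) = -3 - b (h(b) = (3 + b)/(-1) = (3 + b)*(-1) = -3 - b)
√(48282 + h(-3)*216) = √(48282 + (-3 - 1*(-3))*216) = √(48282 + (-3 + 3)*216) = √(48282 + 0*216) = √(48282 + 0) = √48282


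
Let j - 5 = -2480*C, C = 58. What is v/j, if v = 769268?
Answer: -769268/143835 ≈ -5.3483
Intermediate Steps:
j = -143835 (j = 5 - 2480*58 = 5 - 143840 = -143835)
v/j = 769268/(-143835) = 769268*(-1/143835) = -769268/143835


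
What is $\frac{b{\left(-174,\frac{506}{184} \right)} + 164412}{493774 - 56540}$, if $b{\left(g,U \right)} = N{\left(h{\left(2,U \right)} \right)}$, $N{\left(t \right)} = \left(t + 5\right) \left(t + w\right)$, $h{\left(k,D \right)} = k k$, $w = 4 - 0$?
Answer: $\frac{82242}{218617} \approx 0.37619$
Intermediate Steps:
$w = 4$ ($w = 4 + 0 = 4$)
$h{\left(k,D \right)} = k^{2}$
$N{\left(t \right)} = \left(4 + t\right) \left(5 + t\right)$ ($N{\left(t \right)} = \left(t + 5\right) \left(t + 4\right) = \left(5 + t\right) \left(4 + t\right) = \left(4 + t\right) \left(5 + t\right)$)
$b{\left(g,U \right)} = 72$ ($b{\left(g,U \right)} = 20 + \left(2^{2}\right)^{2} + 9 \cdot 2^{2} = 20 + 4^{2} + 9 \cdot 4 = 20 + 16 + 36 = 72$)
$\frac{b{\left(-174,\frac{506}{184} \right)} + 164412}{493774 - 56540} = \frac{72 + 164412}{493774 - 56540} = \frac{164484}{437234} = 164484 \cdot \frac{1}{437234} = \frac{82242}{218617}$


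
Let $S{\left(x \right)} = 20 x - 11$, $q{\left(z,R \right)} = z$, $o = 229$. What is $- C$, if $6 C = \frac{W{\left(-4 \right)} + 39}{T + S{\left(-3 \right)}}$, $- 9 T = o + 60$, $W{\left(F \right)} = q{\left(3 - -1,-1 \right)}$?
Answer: $\frac{129}{1856} \approx 0.069504$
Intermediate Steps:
$W{\left(F \right)} = 4$ ($W{\left(F \right)} = 3 - -1 = 3 + 1 = 4$)
$S{\left(x \right)} = -11 + 20 x$
$T = - \frac{289}{9}$ ($T = - \frac{229 + 60}{9} = \left(- \frac{1}{9}\right) 289 = - \frac{289}{9} \approx -32.111$)
$C = - \frac{129}{1856}$ ($C = \frac{\left(4 + 39\right) \frac{1}{- \frac{289}{9} + \left(-11 + 20 \left(-3\right)\right)}}{6} = \frac{43 \frac{1}{- \frac{289}{9} - 71}}{6} = \frac{43 \frac{1}{- \frac{928}{9}}}{6} = \frac{43 \left(- \frac{9}{928}\right)}{6} = \frac{1}{6} \left(- \frac{387}{928}\right) = - \frac{129}{1856} \approx -0.069504$)
$- C = \left(-1\right) \left(- \frac{129}{1856}\right) = \frac{129}{1856}$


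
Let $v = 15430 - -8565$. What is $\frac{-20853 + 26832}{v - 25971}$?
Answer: $- \frac{5979}{1976} \approx -3.0258$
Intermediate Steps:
$v = 23995$ ($v = 15430 + 8565 = 23995$)
$\frac{-20853 + 26832}{v - 25971} = \frac{-20853 + 26832}{23995 - 25971} = \frac{5979}{-1976} = 5979 \left(- \frac{1}{1976}\right) = - \frac{5979}{1976}$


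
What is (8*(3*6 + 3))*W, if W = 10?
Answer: 1680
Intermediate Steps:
(8*(3*6 + 3))*W = (8*(3*6 + 3))*10 = (8*(18 + 3))*10 = (8*21)*10 = 168*10 = 1680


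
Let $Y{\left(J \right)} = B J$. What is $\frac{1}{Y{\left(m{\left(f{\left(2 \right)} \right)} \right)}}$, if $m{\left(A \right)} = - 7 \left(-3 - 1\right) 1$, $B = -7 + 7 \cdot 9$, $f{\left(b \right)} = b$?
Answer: $\frac{1}{1568} \approx 0.00063775$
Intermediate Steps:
$B = 56$ ($B = -7 + 63 = 56$)
$m{\left(A \right)} = 28$ ($m{\left(A \right)} = - 7 \left(\left(-4\right) 1\right) = \left(-7\right) \left(-4\right) = 28$)
$Y{\left(J \right)} = 56 J$
$\frac{1}{Y{\left(m{\left(f{\left(2 \right)} \right)} \right)}} = \frac{1}{56 \cdot 28} = \frac{1}{1568}$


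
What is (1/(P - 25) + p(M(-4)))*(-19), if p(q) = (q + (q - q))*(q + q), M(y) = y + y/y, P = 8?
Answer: -5795/17 ≈ -340.88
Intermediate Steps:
M(y) = 1 + y (M(y) = y + 1 = 1 + y)
p(q) = 2*q² (p(q) = (q + 0)*(2*q) = q*(2*q) = 2*q²)
(1/(P - 25) + p(M(-4)))*(-19) = (1/(8 - 25) + 2*(1 - 4)²)*(-19) = (1/(-17) + 2*(-3)²)*(-19) = (-1/17 + 2*9)*(-19) = (-1/17 + 18)*(-19) = (305/17)*(-19) = -5795/17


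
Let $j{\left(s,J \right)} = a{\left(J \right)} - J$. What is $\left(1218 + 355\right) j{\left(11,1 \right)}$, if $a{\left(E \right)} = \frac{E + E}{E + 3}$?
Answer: $- \frac{1573}{2} \approx -786.5$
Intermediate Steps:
$a{\left(E \right)} = \frac{2 E}{3 + E}$
$j{\left(s,J \right)} = - J + \frac{2 J}{3 + J}$ ($j{\left(s,J \right)} = \frac{2 J}{3 + J} - J = - J + \frac{2 J}{3 + J}$)
$\left(1218 + 355\right) j{\left(11,1 \right)} = \left(1218 + 355\right) 1 \frac{1}{3 + 1} \left(-1 - 1\right) = 1573 \cdot 1 \cdot \frac{1}{4} \left(-1 - 1\right) = 1573 \cdot 1 \cdot \frac{1}{4} \left(-2\right) = 1573 \left(- \frac{1}{2}\right) = - \frac{1573}{2}$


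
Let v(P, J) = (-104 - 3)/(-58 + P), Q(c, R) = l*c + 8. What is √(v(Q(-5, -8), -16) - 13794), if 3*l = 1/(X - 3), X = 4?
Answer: I*√331351095/155 ≈ 117.44*I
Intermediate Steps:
l = ⅓ (l = 1/(3*(4 - 3)) = (⅓)/1 = (⅓)*1 = ⅓ ≈ 0.33333)
Q(c, R) = 8 + c/3 (Q(c, R) = c/3 + 8 = 8 + c/3)
v(P, J) = -107/(-58 + P)
√(v(Q(-5, -8), -16) - 13794) = √(-107/(-58 + (8 + (⅓)*(-5))) - 13794) = √(-107/(-58 + (8 - 5/3)) - 13794) = √(-107/(-58 + 19/3) - 13794) = √(-107/(-155/3) - 13794) = √(-107*(-3/155) - 13794) = √(321/155 - 13794) = √(-2137749/155) = I*√331351095/155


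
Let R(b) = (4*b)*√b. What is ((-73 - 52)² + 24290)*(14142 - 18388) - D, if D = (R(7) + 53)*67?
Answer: -169482641 - 1876*√7 ≈ -1.6949e+8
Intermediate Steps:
R(b) = 4*b^(3/2)
D = 3551 + 1876*√7 (D = (4*7^(3/2) + 53)*67 = (4*(7*√7) + 53)*67 = (28*√7 + 53)*67 = (53 + 28*√7)*67 = 3551 + 1876*√7 ≈ 8514.4)
((-73 - 52)² + 24290)*(14142 - 18388) - D = ((-73 - 52)² + 24290)*(14142 - 18388) - (3551 + 1876*√7) = ((-125)² + 24290)*(-4246) + (-3551 - 1876*√7) = (15625 + 24290)*(-4246) + (-3551 - 1876*√7) = 39915*(-4246) + (-3551 - 1876*√7) = -169479090 + (-3551 - 1876*√7) = -169482641 - 1876*√7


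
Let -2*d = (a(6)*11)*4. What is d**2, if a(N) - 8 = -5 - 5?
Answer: 1936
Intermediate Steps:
a(N) = -2 (a(N) = 8 + (-5 - 5) = 8 - 10 = -2)
d = 44 (d = -(-2*11)*4/2 = -(-11)*4 = -1/2*(-88) = 44)
d**2 = 44**2 = 1936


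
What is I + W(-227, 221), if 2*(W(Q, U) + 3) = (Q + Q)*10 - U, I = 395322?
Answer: 785877/2 ≈ 3.9294e+5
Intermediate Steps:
W(Q, U) = -3 + 10*Q - U/2 (W(Q, U) = -3 + ((Q + Q)*10 - U)/2 = -3 + ((2*Q)*10 - U)/2 = -3 + (20*Q - U)/2 = -3 + (-U + 20*Q)/2 = -3 + (10*Q - U/2) = -3 + 10*Q - U/2)
I + W(-227, 221) = 395322 + (-3 + 10*(-227) - ½*221) = 395322 + (-3 - 2270 - 221/2) = 395322 - 4767/2 = 785877/2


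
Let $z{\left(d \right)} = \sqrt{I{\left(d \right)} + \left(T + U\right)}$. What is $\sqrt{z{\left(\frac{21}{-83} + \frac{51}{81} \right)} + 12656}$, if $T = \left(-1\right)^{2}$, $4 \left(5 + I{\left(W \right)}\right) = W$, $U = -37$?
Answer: $\frac{\sqrt{784684656 + 83 i \sqrt{22825830}}}{249} \approx 112.5 + 0.028426 i$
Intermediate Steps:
$I{\left(W \right)} = -5 + \frac{W}{4}$
$T = 1$
$z{\left(d \right)} = \sqrt{-41 + \frac{d}{4}}$ ($z{\left(d \right)} = \sqrt{\left(-5 + \frac{d}{4}\right) + \left(1 - 37\right)} = \sqrt{\left(-5 + \frac{d}{4}\right) - 36} = \sqrt{-41 + \frac{d}{4}}$)
$\sqrt{z{\left(\frac{21}{-83} + \frac{51}{81} \right)} + 12656} = \sqrt{\frac{\sqrt{-164 + \left(\frac{21}{-83} + \frac{51}{81}\right)}}{2} + 12656} = \sqrt{\frac{\sqrt{-164 + \left(21 \left(- \frac{1}{83}\right) + 51 \cdot \frac{1}{81}\right)}}{2} + 12656} = \sqrt{\frac{\sqrt{-164 + \left(- \frac{21}{83} + \frac{17}{27}\right)}}{2} + 12656} = \sqrt{\frac{\sqrt{-164 + \frac{844}{2241}}}{2} + 12656} = \sqrt{\frac{\sqrt{- \frac{366680}{2241}}}{2} + 12656} = \sqrt{\frac{\frac{2}{747} i \sqrt{22825830}}{2} + 12656} = \sqrt{\frac{i \sqrt{22825830}}{747} + 12656} = \sqrt{12656 + \frac{i \sqrt{22825830}}{747}}$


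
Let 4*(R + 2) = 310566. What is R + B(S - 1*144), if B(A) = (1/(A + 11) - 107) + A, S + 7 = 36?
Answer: 8051419/104 ≈ 77418.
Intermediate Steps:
S = 29 (S = -7 + 36 = 29)
R = 155279/2 (R = -2 + (¼)*310566 = -2 + 155283/2 = 155279/2 ≈ 77640.)
B(A) = -107 + A + 1/(11 + A) (B(A) = (1/(11 + A) - 107) + A = (-107 + 1/(11 + A)) + A = -107 + A + 1/(11 + A))
R + B(S - 1*144) = 155279/2 + (-1176 + (29 - 1*144)² - 96*(29 - 1*144))/(11 + (29 - 1*144)) = 155279/2 + (-1176 + (29 - 144)² - 96*(29 - 144))/(11 + (29 - 144)) = 155279/2 + (-1176 + (-115)² - 96*(-115))/(11 - 115) = 155279/2 + (-1176 + 13225 + 11040)/(-104) = 155279/2 - 1/104*23089 = 155279/2 - 23089/104 = 8051419/104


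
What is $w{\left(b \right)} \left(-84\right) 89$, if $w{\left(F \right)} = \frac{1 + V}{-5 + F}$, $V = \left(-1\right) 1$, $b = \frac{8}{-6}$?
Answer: $0$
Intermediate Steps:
$b = - \frac{4}{3}$ ($b = 8 \left(- \frac{1}{6}\right) = - \frac{4}{3} \approx -1.3333$)
$V = -1$
$w{\left(F \right)} = 0$ ($w{\left(F \right)} = \frac{1 - 1}{-5 + F} = \frac{0}{-5 + F} = 0$)
$w{\left(b \right)} \left(-84\right) 89 = 0 \left(-84\right) 89 = 0 \cdot 89 = 0$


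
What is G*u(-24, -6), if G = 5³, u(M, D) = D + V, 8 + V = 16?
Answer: 250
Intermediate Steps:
V = 8 (V = -8 + 16 = 8)
u(M, D) = 8 + D (u(M, D) = D + 8 = 8 + D)
G = 125
G*u(-24, -6) = 125*(8 - 6) = 125*2 = 250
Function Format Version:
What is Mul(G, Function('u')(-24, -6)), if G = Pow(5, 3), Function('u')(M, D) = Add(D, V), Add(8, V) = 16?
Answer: 250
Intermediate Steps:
V = 8 (V = Add(-8, 16) = 8)
Function('u')(M, D) = Add(8, D) (Function('u')(M, D) = Add(D, 8) = Add(8, D))
G = 125
Mul(G, Function('u')(-24, -6)) = Mul(125, Add(8, -6)) = Mul(125, 2) = 250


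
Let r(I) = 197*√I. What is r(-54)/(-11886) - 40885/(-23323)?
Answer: 40885/23323 - 197*I*√6/3962 ≈ 1.753 - 0.12179*I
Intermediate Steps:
r(-54)/(-11886) - 40885/(-23323) = (197*√(-54))/(-11886) - 40885/(-23323) = (197*(3*I*√6))*(-1/11886) - 40885*(-1/23323) = (591*I*√6)*(-1/11886) + 40885/23323 = -197*I*√6/3962 + 40885/23323 = 40885/23323 - 197*I*√6/3962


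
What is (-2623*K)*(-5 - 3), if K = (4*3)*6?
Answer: 1510848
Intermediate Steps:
K = 72 (K = 12*6 = 72)
(-2623*K)*(-5 - 3) = (-2623*72)*(-5 - 3) = -188856*(-8) = 1510848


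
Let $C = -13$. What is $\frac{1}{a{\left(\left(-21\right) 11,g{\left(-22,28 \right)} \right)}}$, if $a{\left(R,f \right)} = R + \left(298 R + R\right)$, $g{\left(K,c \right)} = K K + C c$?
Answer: $- \frac{1}{69300} \approx -1.443 \cdot 10^{-5}$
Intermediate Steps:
$g{\left(K,c \right)} = K^{2} - 13 c$ ($g{\left(K,c \right)} = K K - 13 c = K^{2} - 13 c$)
$a{\left(R,f \right)} = 300 R$ ($a{\left(R,f \right)} = R + 299 R = 300 R$)
$\frac{1}{a{\left(\left(-21\right) 11,g{\left(-22,28 \right)} \right)}} = \frac{1}{300 \left(\left(-21\right) 11\right)} = \frac{1}{300 \left(-231\right)} = \frac{1}{-69300} = - \frac{1}{69300}$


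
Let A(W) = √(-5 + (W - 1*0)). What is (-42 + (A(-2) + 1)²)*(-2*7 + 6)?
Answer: 384 - 16*I*√7 ≈ 384.0 - 42.332*I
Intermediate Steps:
A(W) = √(-5 + W) (A(W) = √(-5 + (W + 0)) = √(-5 + W))
(-42 + (A(-2) + 1)²)*(-2*7 + 6) = (-42 + (√(-5 - 2) + 1)²)*(-2*7 + 6) = (-42 + (√(-7) + 1)²)*(-14 + 6) = (-42 + (I*√7 + 1)²)*(-8) = (-42 + (1 + I*√7)²)*(-8) = 336 - 8*(1 + I*√7)²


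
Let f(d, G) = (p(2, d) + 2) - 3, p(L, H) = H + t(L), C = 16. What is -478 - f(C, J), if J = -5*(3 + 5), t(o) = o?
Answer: -495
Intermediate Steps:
p(L, H) = H + L
J = -40 (J = -5*8 = -40)
f(d, G) = 1 + d (f(d, G) = ((d + 2) + 2) - 3 = ((2 + d) + 2) - 3 = (4 + d) - 3 = 1 + d)
-478 - f(C, J) = -478 - (1 + 16) = -478 - 1*17 = -478 - 17 = -495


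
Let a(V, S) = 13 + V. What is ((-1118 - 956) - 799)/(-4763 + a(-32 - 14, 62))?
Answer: 2873/4796 ≈ 0.59904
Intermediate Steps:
((-1118 - 956) - 799)/(-4763 + a(-32 - 14, 62)) = ((-1118 - 956) - 799)/(-4763 + (13 + (-32 - 14))) = (-2074 - 799)/(-4763 + (13 - 46)) = -2873/(-4763 - 33) = -2873/(-4796) = -2873*(-1/4796) = 2873/4796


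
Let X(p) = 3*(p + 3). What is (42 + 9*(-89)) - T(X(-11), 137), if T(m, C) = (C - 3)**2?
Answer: -18715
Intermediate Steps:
X(p) = 9 + 3*p (X(p) = 3*(3 + p) = 9 + 3*p)
T(m, C) = (-3 + C)**2
(42 + 9*(-89)) - T(X(-11), 137) = (42 + 9*(-89)) - (-3 + 137)**2 = (42 - 801) - 1*134**2 = -759 - 1*17956 = -759 - 17956 = -18715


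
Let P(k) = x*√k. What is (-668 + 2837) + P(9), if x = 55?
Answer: 2334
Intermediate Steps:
P(k) = 55*√k
(-668 + 2837) + P(9) = (-668 + 2837) + 55*√9 = 2169 + 55*3 = 2169 + 165 = 2334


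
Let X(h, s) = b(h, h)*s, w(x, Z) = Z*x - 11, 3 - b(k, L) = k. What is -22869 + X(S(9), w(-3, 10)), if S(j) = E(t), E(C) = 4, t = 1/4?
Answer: -22828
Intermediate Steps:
b(k, L) = 3 - k
t = ¼ ≈ 0.25000
w(x, Z) = -11 + Z*x
S(j) = 4
X(h, s) = s*(3 - h) (X(h, s) = (3 - h)*s = s*(3 - h))
-22869 + X(S(9), w(-3, 10)) = -22869 + (-11 + 10*(-3))*(3 - 1*4) = -22869 + (-11 - 30)*(3 - 4) = -22869 - 41*(-1) = -22869 + 41 = -22828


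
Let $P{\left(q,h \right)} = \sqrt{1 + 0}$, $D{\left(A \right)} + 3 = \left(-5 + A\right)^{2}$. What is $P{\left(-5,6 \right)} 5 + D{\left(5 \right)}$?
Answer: $2$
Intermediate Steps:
$D{\left(A \right)} = -3 + \left(-5 + A\right)^{2}$
$P{\left(q,h \right)} = 1$ ($P{\left(q,h \right)} = \sqrt{1} = 1$)
$P{\left(-5,6 \right)} 5 + D{\left(5 \right)} = 1 \cdot 5 - \left(3 - \left(-5 + 5\right)^{2}\right) = 5 - \left(3 - 0^{2}\right) = 5 + \left(-3 + 0\right) = 5 - 3 = 2$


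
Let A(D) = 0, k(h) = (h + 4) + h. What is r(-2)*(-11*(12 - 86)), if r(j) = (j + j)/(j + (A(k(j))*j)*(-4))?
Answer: 1628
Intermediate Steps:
k(h) = 4 + 2*h (k(h) = (4 + h) + h = 4 + 2*h)
r(j) = 2 (r(j) = (j + j)/(j + (0*j)*(-4)) = (2*j)/(j + 0*(-4)) = (2*j)/(j + 0) = (2*j)/j = 2)
r(-2)*(-11*(12 - 86)) = 2*(-11*(12 - 86)) = 2*(-11*(-74)) = 2*814 = 1628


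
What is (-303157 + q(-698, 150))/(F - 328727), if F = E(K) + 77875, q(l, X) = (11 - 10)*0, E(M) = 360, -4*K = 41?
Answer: 303157/250492 ≈ 1.2102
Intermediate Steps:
K = -41/4 (K = -¼*41 = -41/4 ≈ -10.250)
q(l, X) = 0 (q(l, X) = 1*0 = 0)
F = 78235 (F = 360 + 77875 = 78235)
(-303157 + q(-698, 150))/(F - 328727) = (-303157 + 0)/(78235 - 328727) = -303157/(-250492) = -303157*(-1/250492) = 303157/250492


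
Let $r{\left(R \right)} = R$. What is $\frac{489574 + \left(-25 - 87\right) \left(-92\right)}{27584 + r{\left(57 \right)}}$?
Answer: $\frac{499878}{27641} \approx 18.085$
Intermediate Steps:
$\frac{489574 + \left(-25 - 87\right) \left(-92\right)}{27584 + r{\left(57 \right)}} = \frac{489574 + \left(-25 - 87\right) \left(-92\right)}{27584 + 57} = \frac{489574 - -10304}{27641} = \left(489574 + 10304\right) \frac{1}{27641} = 499878 \cdot \frac{1}{27641} = \frac{499878}{27641}$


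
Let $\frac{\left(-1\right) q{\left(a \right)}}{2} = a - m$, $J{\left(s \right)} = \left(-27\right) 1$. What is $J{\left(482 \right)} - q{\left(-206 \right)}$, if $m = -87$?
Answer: $-265$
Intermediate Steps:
$J{\left(s \right)} = -27$
$q{\left(a \right)} = -174 - 2 a$ ($q{\left(a \right)} = - 2 \left(a - -87\right) = - 2 \left(a + 87\right) = - 2 \left(87 + a\right) = -174 - 2 a$)
$J{\left(482 \right)} - q{\left(-206 \right)} = -27 - \left(-174 - -412\right) = -27 - \left(-174 + 412\right) = -27 - 238 = -265$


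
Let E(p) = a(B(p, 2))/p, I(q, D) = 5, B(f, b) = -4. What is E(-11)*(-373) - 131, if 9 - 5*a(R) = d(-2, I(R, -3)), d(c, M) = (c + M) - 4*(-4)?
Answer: -2187/11 ≈ -198.82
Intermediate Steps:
d(c, M) = 16 + M + c (d(c, M) = (M + c) + 16 = 16 + M + c)
a(R) = -2 (a(R) = 9/5 - (16 + 5 - 2)/5 = 9/5 - ⅕*19 = 9/5 - 19/5 = -2)
E(p) = -2/p
E(-11)*(-373) - 131 = -2/(-11)*(-373) - 131 = -2*(-1/11)*(-373) - 131 = (2/11)*(-373) - 131 = -746/11 - 131 = -2187/11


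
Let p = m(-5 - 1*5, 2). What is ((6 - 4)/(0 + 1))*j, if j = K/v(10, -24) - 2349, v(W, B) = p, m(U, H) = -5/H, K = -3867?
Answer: -8022/5 ≈ -1604.4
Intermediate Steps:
p = -5/2 ≈ -2.5000
v(W, B) = -5/2
j = -4011/5 (j = -3867/(-5/2) - 2349 = -3867*(-⅖) - 2349 = 7734/5 - 2349 = -4011/5 ≈ -802.20)
((6 - 4)/(0 + 1))*j = ((6 - 4)/(0 + 1))*(-4011/5) = (2/1)*(-4011/5) = (2*1)*(-4011/5) = 2*(-4011/5) = -8022/5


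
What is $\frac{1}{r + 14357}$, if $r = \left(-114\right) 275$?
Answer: $- \frac{1}{16993} \approx -5.8848 \cdot 10^{-5}$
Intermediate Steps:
$r = -31350$
$\frac{1}{r + 14357} = \frac{1}{-31350 + 14357} = \frac{1}{-16993} = - \frac{1}{16993}$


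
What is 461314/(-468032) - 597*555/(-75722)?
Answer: 30035941003/8860079776 ≈ 3.3900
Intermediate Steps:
461314/(-468032) - 597*555/(-75722) = 461314*(-1/468032) - 331335*(-1/75722) = -230657/234016 + 331335/75722 = 30035941003/8860079776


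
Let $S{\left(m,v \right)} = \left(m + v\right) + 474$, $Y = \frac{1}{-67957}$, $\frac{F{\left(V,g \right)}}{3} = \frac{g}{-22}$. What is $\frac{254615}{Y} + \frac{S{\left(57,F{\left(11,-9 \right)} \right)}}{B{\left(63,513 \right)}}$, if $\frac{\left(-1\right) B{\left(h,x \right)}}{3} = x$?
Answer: $- \frac{65093402791211}{3762} \approx -1.7303 \cdot 10^{10}$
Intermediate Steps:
$B{\left(h,x \right)} = - 3 x$
$F{\left(V,g \right)} = - \frac{3 g}{22}$ ($F{\left(V,g \right)} = 3 \frac{g}{-22} = 3 g \left(- \frac{1}{22}\right) = 3 \left(- \frac{g}{22}\right) = - \frac{3 g}{22}$)
$Y = - \frac{1}{67957} \approx -1.4715 \cdot 10^{-5}$
$S{\left(m,v \right)} = 474 + m + v$
$\frac{254615}{Y} + \frac{S{\left(57,F{\left(11,-9 \right)} \right)}}{B{\left(63,513 \right)}} = \frac{254615}{- \frac{1}{67957}} + \frac{474 + 57 - - \frac{27}{22}}{\left(-3\right) 513} = 254615 \left(-67957\right) + \frac{474 + 57 + \frac{27}{22}}{-1539} = -17302871555 + \frac{11709}{22} \left(- \frac{1}{1539}\right) = -17302871555 - \frac{1301}{3762} = - \frac{65093402791211}{3762}$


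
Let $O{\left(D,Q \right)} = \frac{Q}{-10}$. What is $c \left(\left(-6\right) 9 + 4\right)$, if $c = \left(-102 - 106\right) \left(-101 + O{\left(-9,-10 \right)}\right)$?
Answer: $-1040000$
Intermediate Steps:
$O{\left(D,Q \right)} = - \frac{Q}{10}$ ($O{\left(D,Q \right)} = Q \left(- \frac{1}{10}\right) = - \frac{Q}{10}$)
$c = 20800$ ($c = \left(-102 - 106\right) \left(-101 - -1\right) = - 208 \left(-101 + 1\right) = \left(-208\right) \left(-100\right) = 20800$)
$c \left(\left(-6\right) 9 + 4\right) = 20800 \left(\left(-6\right) 9 + 4\right) = 20800 \left(-54 + 4\right) = 20800 \left(-50\right) = -1040000$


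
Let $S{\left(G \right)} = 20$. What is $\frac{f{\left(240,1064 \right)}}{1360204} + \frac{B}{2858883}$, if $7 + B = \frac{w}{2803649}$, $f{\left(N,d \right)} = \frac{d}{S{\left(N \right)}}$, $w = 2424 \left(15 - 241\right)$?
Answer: $\frac{997435757503741}{27256122983104474170} \approx 3.6595 \cdot 10^{-5}$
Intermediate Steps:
$w = -547824$ ($w = 2424 \left(-226\right) = -547824$)
$f{\left(N,d \right)} = \frac{d}{20}$
$B = - \frac{20173367}{2803649}$ ($B = -7 - \frac{547824}{2803649} = - \frac{20173367}{2803649} \approx -7.1954$)
$\frac{f{\left(240,1064 \right)}}{1360204} + \frac{B}{2858883} = \frac{\frac{1}{20} \cdot 1064}{1360204} - \frac{20173367}{2803649 \cdot 2858883} = \frac{266}{5} \cdot \frac{1}{1360204} - \frac{20173367}{8015304464067} = \frac{133}{3400510} - \frac{20173367}{8015304464067} = \frac{997435757503741}{27256122983104474170}$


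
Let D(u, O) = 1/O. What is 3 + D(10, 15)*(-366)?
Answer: -107/5 ≈ -21.400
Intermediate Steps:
3 + D(10, 15)*(-366) = 3 - 366/15 = 3 + (1/15)*(-366) = 3 - 122/5 = -107/5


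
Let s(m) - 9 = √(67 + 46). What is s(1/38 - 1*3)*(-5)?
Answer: -45 - 5*√113 ≈ -98.151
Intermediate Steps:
s(m) = 9 + √113 (s(m) = 9 + √(67 + 46) = 9 + √113)
s(1/38 - 1*3)*(-5) = (9 + √113)*(-5) = -45 - 5*√113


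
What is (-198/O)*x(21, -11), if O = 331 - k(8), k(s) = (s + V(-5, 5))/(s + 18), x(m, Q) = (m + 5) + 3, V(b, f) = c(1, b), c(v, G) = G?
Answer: -149292/8603 ≈ -17.353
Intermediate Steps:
V(b, f) = b
x(m, Q) = 8 + m (x(m, Q) = (5 + m) + 3 = 8 + m)
k(s) = (-5 + s)/(18 + s) (k(s) = (s - 5)/(s + 18) = (-5 + s)/(18 + s))
O = 8603/26 (O = 331 - (-5 + 8)/(18 + 8) = 331 - 3/26 = 8603/26 ≈ 330.88)
(-198/O)*x(21, -11) = (-198/8603/26)*(8 + 21) = -198*26/8603*29 = -5148/8603*29 = -149292/8603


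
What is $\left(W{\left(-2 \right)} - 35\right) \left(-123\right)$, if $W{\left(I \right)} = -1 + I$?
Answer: $4674$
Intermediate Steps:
$\left(W{\left(-2 \right)} - 35\right) \left(-123\right) = \left(\left(-1 - 2\right) - 35\right) \left(-123\right) = \left(-3 - 35\right) \left(-123\right) = \left(-38\right) \left(-123\right) = 4674$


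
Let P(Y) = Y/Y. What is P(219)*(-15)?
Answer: -15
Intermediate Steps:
P(Y) = 1
P(219)*(-15) = 1*(-15) = -15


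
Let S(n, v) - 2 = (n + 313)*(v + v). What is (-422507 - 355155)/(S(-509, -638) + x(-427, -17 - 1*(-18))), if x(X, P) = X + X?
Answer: -388831/124622 ≈ -3.1201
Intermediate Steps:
S(n, v) = 2 + 2*v*(313 + n) (S(n, v) = 2 + (n + 313)*(v + v) = 2 + (313 + n)*(2*v) = 2 + 2*v*(313 + n))
x(X, P) = 2*X
(-422507 - 355155)/(S(-509, -638) + x(-427, -17 - 1*(-18))) = (-422507 - 355155)/((2 + 626*(-638) + 2*(-509)*(-638)) + 2*(-427)) = -777662/((2 - 399388 + 649484) - 854) = -777662/(250098 - 854) = -777662/249244 = -777662*1/249244 = -388831/124622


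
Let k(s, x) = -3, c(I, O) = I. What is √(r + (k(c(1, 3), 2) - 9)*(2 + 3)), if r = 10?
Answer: 5*I*√2 ≈ 7.0711*I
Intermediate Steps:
√(r + (k(c(1, 3), 2) - 9)*(2 + 3)) = √(10 + (-3 - 9)*(2 + 3)) = √(10 - 12*5) = √(10 - 60) = √(-50) = 5*I*√2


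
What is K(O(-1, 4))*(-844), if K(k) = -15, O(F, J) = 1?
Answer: 12660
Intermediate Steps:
K(O(-1, 4))*(-844) = -15*(-844) = 12660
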